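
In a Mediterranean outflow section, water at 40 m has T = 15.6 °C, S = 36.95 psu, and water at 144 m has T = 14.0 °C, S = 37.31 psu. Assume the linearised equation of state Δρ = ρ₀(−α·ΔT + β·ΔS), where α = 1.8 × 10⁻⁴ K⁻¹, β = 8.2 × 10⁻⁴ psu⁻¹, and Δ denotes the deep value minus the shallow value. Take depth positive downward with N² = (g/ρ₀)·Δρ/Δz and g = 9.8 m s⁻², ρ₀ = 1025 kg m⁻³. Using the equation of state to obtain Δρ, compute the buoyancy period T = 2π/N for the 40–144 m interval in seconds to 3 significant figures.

848 s

ΔT = -1.6 K, ΔS = +0.36 psu (deep − shallow).
Δρ/ρ₀ = −αΔT + βΔS = 2.88 × 10⁻⁴ + 2.952 × 10⁻⁴ = 5.832 × 10⁻⁴, so Δρ ≈ 0.5978 kg m⁻³.
N² = (g/ρ₀)·Δρ/Δz = g·(Δρ/ρ₀)/Δz = 9.8 × 5.832 × 10⁻⁴ / 104 = 5.4955 × 10⁻⁵ s⁻².
N = √(5.4955 × 10⁻⁵) = 7.4132 × 10⁻³ rad s⁻¹ → T = 2π/N = 847.57 s ≈ 848 s.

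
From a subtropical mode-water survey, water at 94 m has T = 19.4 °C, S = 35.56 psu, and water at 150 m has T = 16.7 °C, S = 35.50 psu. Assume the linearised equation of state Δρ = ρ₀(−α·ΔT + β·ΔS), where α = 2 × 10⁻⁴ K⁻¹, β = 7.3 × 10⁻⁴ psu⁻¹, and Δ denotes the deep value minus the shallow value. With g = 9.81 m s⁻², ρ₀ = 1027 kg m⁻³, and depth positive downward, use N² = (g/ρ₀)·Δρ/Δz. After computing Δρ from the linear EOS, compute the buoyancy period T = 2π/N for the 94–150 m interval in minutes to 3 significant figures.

ΔT = -2.7 K, ΔS = -0.06 psu (deep − shallow).
Δρ/ρ₀ = −αΔT + βΔS = 5.40 × 10⁻⁴ − 4.38 × 10⁻⁵ = 4.962 × 10⁻⁴, so Δρ ≈ 0.5096 kg m⁻³.
N² = (g/ρ₀)·Δρ/Δz = g·(Δρ/ρ₀)/Δz = 9.81 × 4.962 × 10⁻⁴ / 56 = 8.6924 × 10⁻⁵ s⁻².
N = √(8.6924 × 10⁻⁵) = 9.3233 × 10⁻³ rad s⁻¹ → T = 2π/N = 673.92 s = 11.232 min ≈ 11.2 min.

11.2 min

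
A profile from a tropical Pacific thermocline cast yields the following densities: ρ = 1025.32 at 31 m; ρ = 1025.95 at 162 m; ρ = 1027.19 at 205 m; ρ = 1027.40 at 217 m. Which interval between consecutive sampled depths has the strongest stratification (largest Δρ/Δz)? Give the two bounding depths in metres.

Compute the density gradient over each adjacent pair:
  31–162 m: Δρ/Δz = 0.63/131 = 4.8 × 10⁻³ kg m⁻⁴
  162–205 m: Δρ/Δz = 1.24/43 = 0.029 kg m⁻⁴
  205–217 m: Δρ/Δz = 0.21/12 = 0.017 kg m⁻⁴
The largest gradient is in the 162–205 m interval — the pycnocline.

162–205 m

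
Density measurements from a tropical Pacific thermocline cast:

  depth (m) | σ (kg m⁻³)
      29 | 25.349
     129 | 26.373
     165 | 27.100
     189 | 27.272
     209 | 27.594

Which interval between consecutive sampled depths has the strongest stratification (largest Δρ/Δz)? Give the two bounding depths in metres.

Compute the density gradient over each adjacent pair:
  29–129 m: Δρ/Δz = 1.024/100 = 0.010 kg m⁻⁴
  129–165 m: Δρ/Δz = 0.727/36 = 0.020 kg m⁻⁴
  165–189 m: Δρ/Δz = 0.172/24 = 7.2 × 10⁻³ kg m⁻⁴
  189–209 m: Δρ/Δz = 0.322/20 = 0.016 kg m⁻⁴
The largest gradient is in the 129–165 m interval — the pycnocline.

129–165 m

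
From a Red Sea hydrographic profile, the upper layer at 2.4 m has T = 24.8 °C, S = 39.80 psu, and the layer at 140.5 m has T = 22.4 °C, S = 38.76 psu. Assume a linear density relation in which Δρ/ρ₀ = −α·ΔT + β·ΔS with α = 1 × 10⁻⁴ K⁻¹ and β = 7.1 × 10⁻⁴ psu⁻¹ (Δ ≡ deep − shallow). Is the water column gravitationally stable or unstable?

ΔT = 22.4 − 24.8 = -2.4 K and ΔS = 38.76 − 39.80 = -1.04 psu (deep − shallow).
−αΔT = 2.40 × 10⁻⁴; βΔS = -7.384 × 10⁻⁴; sum Δρ/ρ₀ = -4.984 × 10⁻⁴.
Δρ/ρ₀ < 0, so Δρ < 0: deeper water is lighter → statically unstable; the column would overturn.

unstable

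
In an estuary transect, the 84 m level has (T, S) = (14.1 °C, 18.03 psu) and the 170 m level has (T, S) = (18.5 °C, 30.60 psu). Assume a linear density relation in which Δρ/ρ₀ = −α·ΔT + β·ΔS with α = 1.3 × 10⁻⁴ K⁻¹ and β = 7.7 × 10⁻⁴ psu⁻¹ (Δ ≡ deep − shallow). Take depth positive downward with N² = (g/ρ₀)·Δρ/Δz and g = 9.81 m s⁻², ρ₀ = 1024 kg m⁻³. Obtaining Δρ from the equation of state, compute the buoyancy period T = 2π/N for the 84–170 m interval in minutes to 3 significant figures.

3.25 min

ΔT = +4.4 K, ΔS = +12.57 psu (deep − shallow).
Δρ/ρ₀ = −αΔT + βΔS = -5.72 × 10⁻⁴ + 9.6789 × 10⁻³ = 9.1069 × 10⁻³, so Δρ ≈ 9.325 kg m⁻³.
N² = (g/ρ₀)·Δρ/Δz = g·(Δρ/ρ₀)/Δz = 9.81 × 9.1069 × 10⁻³ / 86 = 1.0388 × 10⁻³ s⁻².
N = √(1.0388 × 10⁻³) = 0.032230 rad s⁻¹ → T = 2π/N = 194.95 s = 3.2492 min ≈ 3.25 min.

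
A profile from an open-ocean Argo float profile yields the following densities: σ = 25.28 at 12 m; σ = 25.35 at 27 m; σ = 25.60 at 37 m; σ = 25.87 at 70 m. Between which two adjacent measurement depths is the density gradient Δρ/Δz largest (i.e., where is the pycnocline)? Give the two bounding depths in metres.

27–37 m

Compute the density gradient over each adjacent pair:
  12–27 m: Δρ/Δz = 0.07/15 = 4.7 × 10⁻³ kg m⁻⁴
  27–37 m: Δρ/Δz = 0.25/10 = 0.025 kg m⁻⁴
  37–70 m: Δρ/Δz = 0.27/33 = 8.2 × 10⁻³ kg m⁻⁴
The largest gradient is in the 27–37 m interval — the pycnocline.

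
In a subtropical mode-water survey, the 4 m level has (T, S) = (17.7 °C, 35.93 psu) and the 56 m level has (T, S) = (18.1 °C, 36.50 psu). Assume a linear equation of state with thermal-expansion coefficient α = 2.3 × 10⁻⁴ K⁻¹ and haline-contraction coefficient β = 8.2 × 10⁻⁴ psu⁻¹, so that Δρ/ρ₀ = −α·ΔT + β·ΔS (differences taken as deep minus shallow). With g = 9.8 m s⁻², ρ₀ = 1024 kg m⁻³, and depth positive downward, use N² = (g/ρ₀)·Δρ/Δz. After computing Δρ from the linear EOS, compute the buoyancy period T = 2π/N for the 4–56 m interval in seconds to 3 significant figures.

ΔT = +0.4 K, ΔS = +0.57 psu (deep − shallow).
Δρ/ρ₀ = −αΔT + βΔS = -9.20 × 10⁻⁵ + 4.674 × 10⁻⁴ = 3.754 × 10⁻⁴, so Δρ ≈ 0.3844 kg m⁻³.
N² = (g/ρ₀)·Δρ/Δz = g·(Δρ/ρ₀)/Δz = 9.8 × 3.754 × 10⁻⁴ / 52 = 7.0748 × 10⁻⁵ s⁻².
N = √(7.0748 × 10⁻⁵) = 8.4112 × 10⁻³ rad s⁻¹ → T = 2π/N = 747.00 s ≈ 747 s.

747 s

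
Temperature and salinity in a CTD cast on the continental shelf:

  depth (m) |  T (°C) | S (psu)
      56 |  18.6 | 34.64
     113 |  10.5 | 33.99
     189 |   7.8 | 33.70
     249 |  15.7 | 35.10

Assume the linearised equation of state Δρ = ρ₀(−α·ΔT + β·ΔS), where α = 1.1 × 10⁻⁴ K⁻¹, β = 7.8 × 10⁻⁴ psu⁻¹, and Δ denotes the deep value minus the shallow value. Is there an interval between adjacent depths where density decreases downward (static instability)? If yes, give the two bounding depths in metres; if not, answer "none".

Evaluate Δρ/ρ₀ = −αΔT + βΔS across each adjacent pair:
  56–113 m: −αΔT+βΔS = −(1.1 × 10⁻⁴)(-8.1)+(7.8 × 10⁻⁴)(-0.65) = 3.8 × 10⁻⁴ → stable
  113–189 m: −αΔT+βΔS = −(1.1 × 10⁻⁴)(-2.7)+(7.8 × 10⁻⁴)(-0.29) = 7.1 × 10⁻⁵ → stable
  189–249 m: −αΔT+βΔS = −(1.1 × 10⁻⁴)(+7.9)+(7.8 × 10⁻⁴)(+1.40) = 2.2 × 10⁻⁴ → stable
Every interval has Δρ > 0: the column is stably stratified throughout.

none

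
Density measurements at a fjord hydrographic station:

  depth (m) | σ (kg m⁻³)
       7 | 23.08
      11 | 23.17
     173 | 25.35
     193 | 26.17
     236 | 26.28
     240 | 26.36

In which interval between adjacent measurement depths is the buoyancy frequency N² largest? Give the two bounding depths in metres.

173–193 m

Compute the density gradient over each adjacent pair:
  7–11 m: Δρ/Δz = 0.09/4 = 0.022 kg m⁻⁴
  11–173 m: Δρ/Δz = 2.18/162 = 0.013 kg m⁻⁴
  173–193 m: Δρ/Δz = 0.82/20 = 0.041 kg m⁻⁴
  193–236 m: Δρ/Δz = 0.11/43 = 2.6 × 10⁻³ kg m⁻⁴
  236–240 m: Δρ/Δz = 0.08/4 = 0.020 kg m⁻⁴
The largest gradient is in the 173–193 m interval — the pycnocline.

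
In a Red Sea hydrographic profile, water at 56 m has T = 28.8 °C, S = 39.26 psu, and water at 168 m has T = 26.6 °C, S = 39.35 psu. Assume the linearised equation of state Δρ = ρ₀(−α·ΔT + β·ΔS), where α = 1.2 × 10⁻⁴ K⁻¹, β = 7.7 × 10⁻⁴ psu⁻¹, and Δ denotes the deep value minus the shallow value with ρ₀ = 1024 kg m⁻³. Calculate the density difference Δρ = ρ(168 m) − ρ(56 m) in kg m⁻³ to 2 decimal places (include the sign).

ΔT = -2.2 K, ΔS = +0.09 psu (deep − shallow).
Δρ/ρ₀ = −(1.2 × 10⁻⁴)(-2.2) + (7.7 × 10⁻⁴)(+0.09) = 3.333 × 10⁻⁴.
Δρ = 1024 × (3.333 × 10⁻⁴) = +0.34 kg m⁻³.
Positive Δρ: denser below, stable.

+0.34 kg m⁻³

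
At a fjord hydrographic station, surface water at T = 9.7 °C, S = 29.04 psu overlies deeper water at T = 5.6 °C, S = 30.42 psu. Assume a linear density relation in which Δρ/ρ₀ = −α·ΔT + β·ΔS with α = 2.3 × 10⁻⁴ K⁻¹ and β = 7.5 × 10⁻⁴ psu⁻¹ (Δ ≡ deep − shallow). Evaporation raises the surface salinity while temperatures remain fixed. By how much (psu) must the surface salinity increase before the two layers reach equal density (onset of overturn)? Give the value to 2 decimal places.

Neutral buoyancy requires −α(T_deep − T_surf) + β(S_deep − S_surf′) = 0.
S_surf′ = S_deep − (α/β)·ΔT = 30.42 − (2.3 × 10⁻⁴/7.5 × 10⁻⁴)·(-4.1) = 31.6773 psu.
Increase required: 31.6773 − 29.04 = 2.6373 psu.

2.64 psu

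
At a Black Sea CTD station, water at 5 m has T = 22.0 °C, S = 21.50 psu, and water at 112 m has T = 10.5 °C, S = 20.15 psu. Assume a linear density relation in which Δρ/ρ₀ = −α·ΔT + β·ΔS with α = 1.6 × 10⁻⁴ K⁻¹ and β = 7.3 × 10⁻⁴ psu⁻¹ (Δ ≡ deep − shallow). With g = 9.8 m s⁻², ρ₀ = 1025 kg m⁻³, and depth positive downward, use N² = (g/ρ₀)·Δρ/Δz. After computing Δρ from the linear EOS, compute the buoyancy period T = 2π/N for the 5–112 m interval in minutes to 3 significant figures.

ΔT = -11.5 K, ΔS = -1.35 psu (deep − shallow).
Δρ/ρ₀ = −αΔT + βΔS = 1.84 × 10⁻³ − 9.855 × 10⁻⁴ = 8.545 × 10⁻⁴, so Δρ ≈ 0.8759 kg m⁻³.
N² = (g/ρ₀)·Δρ/Δz = g·(Δρ/ρ₀)/Δz = 9.8 × 8.545 × 10⁻⁴ / 107 = 7.8263 × 10⁻⁵ s⁻².
N = √(7.8263 × 10⁻⁵) = 8.8466 × 10⁻³ rad s⁻¹ → T = 2π/N = 710.24 s = 11.837 min ≈ 11.8 min.

11.8 min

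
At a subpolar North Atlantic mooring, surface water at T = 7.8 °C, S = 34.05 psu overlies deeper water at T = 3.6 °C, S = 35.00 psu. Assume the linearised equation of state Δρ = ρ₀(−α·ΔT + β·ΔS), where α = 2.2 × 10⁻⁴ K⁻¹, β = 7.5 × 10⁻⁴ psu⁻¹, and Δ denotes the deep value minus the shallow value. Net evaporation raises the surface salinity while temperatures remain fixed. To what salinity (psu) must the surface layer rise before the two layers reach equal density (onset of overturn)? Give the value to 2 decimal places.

Neutral buoyancy requires −α(T_deep − T_surf) + β(S_deep − S_surf′) = 0.
S_surf′ = S_deep − (α/β)·ΔT = 35.00 − (2.2 × 10⁻⁴/7.5 × 10⁻⁴)·(-4.2) = 36.2320 psu.
Increase required: 36.2320 − 34.05 = 2.1820 psu.

36.23 psu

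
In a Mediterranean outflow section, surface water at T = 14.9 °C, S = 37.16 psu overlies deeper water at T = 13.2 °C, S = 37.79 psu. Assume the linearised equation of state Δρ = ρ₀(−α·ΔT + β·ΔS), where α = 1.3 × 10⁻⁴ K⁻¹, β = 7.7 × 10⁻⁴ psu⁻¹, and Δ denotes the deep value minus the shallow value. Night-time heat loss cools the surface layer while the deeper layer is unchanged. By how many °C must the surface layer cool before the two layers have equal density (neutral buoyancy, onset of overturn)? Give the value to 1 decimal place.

5.4 °C

Neutral buoyancy requires Δρ = 0, i.e. −α(T_deep − T_surf′) + β(S_deep − S_surf) = 0.
T_surf′ = T_deep − (β/α)·ΔS = 13.2 − (7.7 × 10⁻⁴/1.3 × 10⁻⁴)·(+0.63) = 9.468 °C.
Cooling required: 14.9 − (9.468) = 5.432 °C.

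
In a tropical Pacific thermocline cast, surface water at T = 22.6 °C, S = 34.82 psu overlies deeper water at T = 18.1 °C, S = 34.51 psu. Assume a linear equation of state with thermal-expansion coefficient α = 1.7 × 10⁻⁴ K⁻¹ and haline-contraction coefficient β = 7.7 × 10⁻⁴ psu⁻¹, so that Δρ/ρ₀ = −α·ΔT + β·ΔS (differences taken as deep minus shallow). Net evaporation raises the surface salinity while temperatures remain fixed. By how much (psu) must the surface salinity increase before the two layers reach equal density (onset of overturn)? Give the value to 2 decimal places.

0.68 psu

Neutral buoyancy requires −α(T_deep − T_surf) + β(S_deep − S_surf′) = 0.
S_surf′ = S_deep − (α/β)·ΔT = 34.51 − (1.7 × 10⁻⁴/7.7 × 10⁻⁴)·(-4.5) = 35.5035 psu.
Increase required: 35.5035 − 34.82 = 0.6835 psu.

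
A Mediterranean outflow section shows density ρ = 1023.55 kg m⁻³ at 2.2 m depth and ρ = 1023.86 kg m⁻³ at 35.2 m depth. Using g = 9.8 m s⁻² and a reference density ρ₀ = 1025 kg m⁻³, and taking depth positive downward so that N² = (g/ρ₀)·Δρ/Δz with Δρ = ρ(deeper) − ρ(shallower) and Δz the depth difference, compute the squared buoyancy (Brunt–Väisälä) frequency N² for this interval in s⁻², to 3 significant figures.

Δρ = 1023.86 − 1023.55 = 0.31 kg m⁻³ over Δz = 35.2 − 2.2 = 33 m.
N² = (9.8/1025) × (0.31/33) = 8.9815 × 10⁻⁵ s⁻² ≈ 8.98 × 10⁻⁵ s⁻².

8.98 × 10⁻⁵ s⁻²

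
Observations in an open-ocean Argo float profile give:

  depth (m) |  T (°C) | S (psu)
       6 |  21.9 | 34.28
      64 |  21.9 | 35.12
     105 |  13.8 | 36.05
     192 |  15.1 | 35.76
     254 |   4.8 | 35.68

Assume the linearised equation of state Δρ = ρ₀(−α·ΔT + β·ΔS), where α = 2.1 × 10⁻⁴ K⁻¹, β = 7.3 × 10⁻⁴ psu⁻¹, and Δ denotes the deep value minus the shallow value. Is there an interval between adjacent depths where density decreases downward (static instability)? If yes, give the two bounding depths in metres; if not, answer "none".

Evaluate Δρ/ρ₀ = −αΔT + βΔS across each adjacent pair:
  6–64 m: −αΔT+βΔS = −(2.1 × 10⁻⁴)(+0.0)+(7.3 × 10⁻⁴)(+0.84) = 6.1 × 10⁻⁴ → stable
  64–105 m: −αΔT+βΔS = −(2.1 × 10⁻⁴)(-8.1)+(7.3 × 10⁻⁴)(+0.93) = 2.4 × 10⁻³ → stable
  105–192 m: −αΔT+βΔS = −(2.1 × 10⁻⁴)(+1.3)+(7.3 × 10⁻⁴)(-0.29) = -4.8 × 10⁻⁴ → UNSTABLE
  192–254 m: −αΔT+βΔS = −(2.1 × 10⁻⁴)(-10.3)+(7.3 × 10⁻⁴)(-0.08) = 2.1 × 10⁻³ → stable
The 105–192 m interval has Δρ < 0: lighter water underlies denser water.

105–192 m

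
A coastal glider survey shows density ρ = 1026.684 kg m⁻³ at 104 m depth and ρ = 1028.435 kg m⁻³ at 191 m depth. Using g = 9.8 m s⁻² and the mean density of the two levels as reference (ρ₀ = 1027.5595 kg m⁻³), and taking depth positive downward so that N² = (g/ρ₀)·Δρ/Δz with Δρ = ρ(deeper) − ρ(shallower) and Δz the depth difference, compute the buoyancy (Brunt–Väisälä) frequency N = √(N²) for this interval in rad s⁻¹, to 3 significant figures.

0.0139 rad s⁻¹

Δρ = 1028.435 − 1026.684 = 1.751 kg m⁻³ over Δz = 191 − 104 = 87 m.
N² = (9.8/1027.5595) × (1.751/87) = 1.9195 × 10⁻⁴ s⁻².
N = √(1.9195 × 10⁻⁴) = 0.013855 rad s⁻¹ ≈ 0.0139 rad s⁻¹.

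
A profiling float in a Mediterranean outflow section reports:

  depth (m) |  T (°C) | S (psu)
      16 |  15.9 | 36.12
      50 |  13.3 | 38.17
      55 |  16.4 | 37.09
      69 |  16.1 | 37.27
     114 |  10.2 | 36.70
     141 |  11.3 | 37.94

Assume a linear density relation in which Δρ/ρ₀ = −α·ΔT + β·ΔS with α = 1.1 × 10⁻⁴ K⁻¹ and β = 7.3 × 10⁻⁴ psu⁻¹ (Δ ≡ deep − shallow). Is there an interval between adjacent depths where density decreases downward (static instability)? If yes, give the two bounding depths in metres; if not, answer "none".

50–55 m

Evaluate Δρ/ρ₀ = −αΔT + βΔS across each adjacent pair:
  16–50 m: −αΔT+βΔS = −(1.1 × 10⁻⁴)(-2.6)+(7.3 × 10⁻⁴)(+2.05) = 1.8 × 10⁻³ → stable
  50–55 m: −αΔT+βΔS = −(1.1 × 10⁻⁴)(+3.1)+(7.3 × 10⁻⁴)(-1.08) = -1.1 × 10⁻³ → UNSTABLE
  55–69 m: −αΔT+βΔS = −(1.1 × 10⁻⁴)(-0.3)+(7.3 × 10⁻⁴)(+0.18) = 1.6 × 10⁻⁴ → stable
  69–114 m: −αΔT+βΔS = −(1.1 × 10⁻⁴)(-5.9)+(7.3 × 10⁻⁴)(-0.57) = 2.3 × 10⁻⁴ → stable
  114–141 m: −αΔT+βΔS = −(1.1 × 10⁻⁴)(+1.1)+(7.3 × 10⁻⁴)(+1.24) = 7.8 × 10⁻⁴ → stable
The 50–55 m interval has Δρ < 0: lighter water underlies denser water.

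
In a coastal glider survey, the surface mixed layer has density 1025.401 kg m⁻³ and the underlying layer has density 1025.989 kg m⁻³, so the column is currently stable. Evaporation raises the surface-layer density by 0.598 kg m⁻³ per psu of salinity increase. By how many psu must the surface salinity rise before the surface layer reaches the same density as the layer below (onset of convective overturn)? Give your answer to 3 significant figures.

Density deficit of the surface layer: 1025.989 − 1025.401 = 0.588 kg m⁻³.
Required change = 0.588 / 0.598 = 0.983 psu.

0.983 psu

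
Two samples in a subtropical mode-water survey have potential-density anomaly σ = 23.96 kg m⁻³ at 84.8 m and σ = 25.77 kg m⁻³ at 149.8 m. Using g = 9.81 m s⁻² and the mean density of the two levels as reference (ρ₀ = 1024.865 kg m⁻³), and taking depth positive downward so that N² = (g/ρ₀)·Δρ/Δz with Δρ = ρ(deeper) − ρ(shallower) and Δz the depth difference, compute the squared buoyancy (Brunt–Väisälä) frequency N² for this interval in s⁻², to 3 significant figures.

Δρ = 1025.77 − 1023.96 = 1.81 kg m⁻³ over Δz = 149.8 − 84.8 = 65 m.
N² = (9.81/1024.865) × (1.81/65) = 2.6654 × 10⁻⁴ s⁻² ≈ 2.67 × 10⁻⁴ s⁻².

2.67 × 10⁻⁴ s⁻²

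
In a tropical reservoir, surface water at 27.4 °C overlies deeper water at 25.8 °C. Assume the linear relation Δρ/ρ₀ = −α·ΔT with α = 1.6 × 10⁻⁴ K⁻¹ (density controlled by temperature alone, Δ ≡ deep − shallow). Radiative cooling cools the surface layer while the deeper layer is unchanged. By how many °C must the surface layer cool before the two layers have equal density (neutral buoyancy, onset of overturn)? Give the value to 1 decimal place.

1.6 °C

With temperature the only control, equal density requires T_surf′ = T_deep.
T_surf′ = 25.8 °C.
Cooling required: 27.4 − 25.8 = 1.6 °C.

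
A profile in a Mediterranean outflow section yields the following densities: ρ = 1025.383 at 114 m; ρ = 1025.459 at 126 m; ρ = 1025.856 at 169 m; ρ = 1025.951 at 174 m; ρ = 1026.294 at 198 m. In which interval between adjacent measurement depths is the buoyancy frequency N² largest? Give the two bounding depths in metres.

Compute the density gradient over each adjacent pair:
  114–126 m: Δρ/Δz = 0.076/12 = 6.3 × 10⁻³ kg m⁻⁴
  126–169 m: Δρ/Δz = 0.397/43 = 9.2 × 10⁻³ kg m⁻⁴
  169–174 m: Δρ/Δz = 0.095/5 = 0.019 kg m⁻⁴
  174–198 m: Δρ/Δz = 0.343/24 = 0.014 kg m⁻⁴
The largest gradient is in the 169–174 m interval — the pycnocline.

169–174 m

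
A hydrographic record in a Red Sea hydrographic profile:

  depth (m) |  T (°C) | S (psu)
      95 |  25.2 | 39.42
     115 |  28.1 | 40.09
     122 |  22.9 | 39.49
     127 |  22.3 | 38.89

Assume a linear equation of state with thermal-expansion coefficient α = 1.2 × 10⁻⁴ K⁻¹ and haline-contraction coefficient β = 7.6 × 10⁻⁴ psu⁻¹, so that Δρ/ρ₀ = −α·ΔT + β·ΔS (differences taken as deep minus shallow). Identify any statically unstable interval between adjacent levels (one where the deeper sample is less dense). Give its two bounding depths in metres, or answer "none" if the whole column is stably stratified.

122–127 m

Evaluate Δρ/ρ₀ = −αΔT + βΔS across each adjacent pair:
  95–115 m: −αΔT+βΔS = −(1.2 × 10⁻⁴)(+2.9)+(7.6 × 10⁻⁴)(+0.67) = 1.6 × 10⁻⁴ → stable
  115–122 m: −αΔT+βΔS = −(1.2 × 10⁻⁴)(-5.2)+(7.6 × 10⁻⁴)(-0.60) = 1.7 × 10⁻⁴ → stable
  122–127 m: −αΔT+βΔS = −(1.2 × 10⁻⁴)(-0.6)+(7.6 × 10⁻⁴)(-0.60) = -3.8 × 10⁻⁴ → UNSTABLE
The 122–127 m interval has Δρ < 0: lighter water underlies denser water.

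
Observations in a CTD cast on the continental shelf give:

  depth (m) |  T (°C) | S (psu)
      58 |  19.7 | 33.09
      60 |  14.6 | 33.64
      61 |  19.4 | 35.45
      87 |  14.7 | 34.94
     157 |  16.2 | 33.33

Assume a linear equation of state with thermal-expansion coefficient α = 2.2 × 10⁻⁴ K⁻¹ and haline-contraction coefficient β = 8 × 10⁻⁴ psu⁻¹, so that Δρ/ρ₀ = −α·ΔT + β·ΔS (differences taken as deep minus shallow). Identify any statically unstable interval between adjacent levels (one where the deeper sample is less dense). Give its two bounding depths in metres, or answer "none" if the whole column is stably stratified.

Evaluate Δρ/ρ₀ = −αΔT + βΔS across each adjacent pair:
  58–60 m: −αΔT+βΔS = −(2.2 × 10⁻⁴)(-5.1)+(8 × 10⁻⁴)(+0.55) = 1.6 × 10⁻³ → stable
  60–61 m: −αΔT+βΔS = −(2.2 × 10⁻⁴)(+4.8)+(8 × 10⁻⁴)(+1.81) = 3.9 × 10⁻⁴ → stable
  61–87 m: −αΔT+βΔS = −(2.2 × 10⁻⁴)(-4.7)+(8 × 10⁻⁴)(-0.51) = 6.3 × 10⁻⁴ → stable
  87–157 m: −αΔT+βΔS = −(2.2 × 10⁻⁴)(+1.5)+(8 × 10⁻⁴)(-1.61) = -1.6 × 10⁻³ → UNSTABLE
The 87–157 m interval has Δρ < 0: lighter water underlies denser water.

87–157 m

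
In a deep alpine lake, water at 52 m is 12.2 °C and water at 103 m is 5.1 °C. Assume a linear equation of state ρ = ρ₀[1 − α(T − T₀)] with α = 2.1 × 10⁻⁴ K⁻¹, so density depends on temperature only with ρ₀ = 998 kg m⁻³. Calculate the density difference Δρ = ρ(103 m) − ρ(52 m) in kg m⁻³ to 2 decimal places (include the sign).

ΔT = -7.1 K, Δρ/ρ₀ = −αΔT = 1.491 × 10⁻³.
Δρ = 998 × (1.491 × 10⁻³) = +1.49 kg m⁻³.
Positive Δρ: denser below, stable.

+1.49 kg m⁻³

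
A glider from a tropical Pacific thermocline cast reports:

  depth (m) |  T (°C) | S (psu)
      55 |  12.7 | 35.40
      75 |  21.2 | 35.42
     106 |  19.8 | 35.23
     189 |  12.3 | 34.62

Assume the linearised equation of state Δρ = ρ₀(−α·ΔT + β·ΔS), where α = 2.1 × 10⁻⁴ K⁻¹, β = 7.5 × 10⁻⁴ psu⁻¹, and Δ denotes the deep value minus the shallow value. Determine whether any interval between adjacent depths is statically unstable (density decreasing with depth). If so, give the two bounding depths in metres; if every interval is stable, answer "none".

55–75 m

Evaluate Δρ/ρ₀ = −αΔT + βΔS across each adjacent pair:
  55–75 m: −αΔT+βΔS = −(2.1 × 10⁻⁴)(+8.5)+(7.5 × 10⁻⁴)(+0.02) = -1.8 × 10⁻³ → UNSTABLE
  75–106 m: −αΔT+βΔS = −(2.1 × 10⁻⁴)(-1.4)+(7.5 × 10⁻⁴)(-0.19) = 1.5 × 10⁻⁴ → stable
  106–189 m: −αΔT+βΔS = −(2.1 × 10⁻⁴)(-7.5)+(7.5 × 10⁻⁴)(-0.61) = 1.1 × 10⁻³ → stable
The 55–75 m interval has Δρ < 0: lighter water underlies denser water.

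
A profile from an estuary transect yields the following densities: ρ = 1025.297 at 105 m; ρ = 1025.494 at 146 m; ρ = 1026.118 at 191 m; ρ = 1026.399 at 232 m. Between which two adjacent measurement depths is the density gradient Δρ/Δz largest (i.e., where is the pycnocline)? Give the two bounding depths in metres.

Compute the density gradient over each adjacent pair:
  105–146 m: Δρ/Δz = 0.197/41 = 4.8 × 10⁻³ kg m⁻⁴
  146–191 m: Δρ/Δz = 0.624/45 = 0.014 kg m⁻⁴
  191–232 m: Δρ/Δz = 0.281/41 = 6.9 × 10⁻³ kg m⁻⁴
The largest gradient is in the 146–191 m interval — the pycnocline.

146–191 m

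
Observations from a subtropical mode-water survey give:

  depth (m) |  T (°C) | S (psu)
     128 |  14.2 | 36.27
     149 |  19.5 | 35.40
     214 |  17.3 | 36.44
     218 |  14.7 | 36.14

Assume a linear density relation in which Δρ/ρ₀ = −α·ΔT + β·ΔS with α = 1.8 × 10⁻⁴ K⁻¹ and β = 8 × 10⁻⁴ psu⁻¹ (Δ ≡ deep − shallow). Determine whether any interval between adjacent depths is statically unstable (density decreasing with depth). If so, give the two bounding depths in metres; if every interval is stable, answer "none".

Evaluate Δρ/ρ₀ = −αΔT + βΔS across each adjacent pair:
  128–149 m: −αΔT+βΔS = −(1.8 × 10⁻⁴)(+5.3)+(8 × 10⁻⁴)(-0.87) = -1.6 × 10⁻³ → UNSTABLE
  149–214 m: −αΔT+βΔS = −(1.8 × 10⁻⁴)(-2.2)+(8 × 10⁻⁴)(+1.04) = 1.2 × 10⁻³ → stable
  214–218 m: −αΔT+βΔS = −(1.8 × 10⁻⁴)(-2.6)+(8 × 10⁻⁴)(-0.30) = 2.3 × 10⁻⁴ → stable
The 128–149 m interval has Δρ < 0: lighter water underlies denser water.

128–149 m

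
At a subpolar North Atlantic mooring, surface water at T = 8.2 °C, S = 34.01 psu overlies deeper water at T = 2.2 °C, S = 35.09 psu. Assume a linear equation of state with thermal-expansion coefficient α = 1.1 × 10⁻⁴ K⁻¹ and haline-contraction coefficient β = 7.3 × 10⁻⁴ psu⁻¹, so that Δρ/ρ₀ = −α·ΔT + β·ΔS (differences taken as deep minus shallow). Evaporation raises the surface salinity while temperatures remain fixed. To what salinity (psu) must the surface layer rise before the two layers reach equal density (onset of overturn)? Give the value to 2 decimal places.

Neutral buoyancy requires −α(T_deep − T_surf) + β(S_deep − S_surf′) = 0.
S_surf′ = S_deep − (α/β)·ΔT = 35.09 − (1.1 × 10⁻⁴/7.3 × 10⁻⁴)·(-6.0) = 35.9941 psu.
Increase required: 35.9941 − 34.01 = 1.9841 psu.

35.99 psu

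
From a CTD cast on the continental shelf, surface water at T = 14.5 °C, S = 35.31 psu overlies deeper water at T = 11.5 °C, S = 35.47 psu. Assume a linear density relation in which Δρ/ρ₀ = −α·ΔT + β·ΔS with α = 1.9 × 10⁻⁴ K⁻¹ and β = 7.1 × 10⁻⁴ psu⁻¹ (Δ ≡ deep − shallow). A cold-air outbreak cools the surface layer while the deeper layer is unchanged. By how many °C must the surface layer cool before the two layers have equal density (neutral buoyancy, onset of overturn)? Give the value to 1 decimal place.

Neutral buoyancy requires Δρ = 0, i.e. −α(T_deep − T_surf′) + β(S_deep − S_surf) = 0.
T_surf′ = T_deep − (β/α)·ΔS = 11.5 − (7.1 × 10⁻⁴/1.9 × 10⁻⁴)·(+0.16) = 10.902 °C.
Cooling required: 14.5 − (10.902) = 3.598 °C.

3.6 °C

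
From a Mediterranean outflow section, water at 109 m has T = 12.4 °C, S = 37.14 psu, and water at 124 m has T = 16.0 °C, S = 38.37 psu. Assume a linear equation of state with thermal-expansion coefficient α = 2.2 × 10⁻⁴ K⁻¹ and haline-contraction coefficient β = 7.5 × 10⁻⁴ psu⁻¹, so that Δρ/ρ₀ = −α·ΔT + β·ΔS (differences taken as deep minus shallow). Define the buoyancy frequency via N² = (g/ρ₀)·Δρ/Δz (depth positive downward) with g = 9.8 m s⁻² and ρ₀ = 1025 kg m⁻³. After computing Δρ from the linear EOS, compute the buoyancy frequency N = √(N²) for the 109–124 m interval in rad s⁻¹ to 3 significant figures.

9.23 × 10⁻³ rad s⁻¹

ΔT = +3.6 K, ΔS = +1.23 psu (deep − shallow).
Δρ/ρ₀ = −αΔT + βΔS = -7.92 × 10⁻⁴ + 9.225 × 10⁻⁴ = 1.305 × 10⁻⁴, so Δρ ≈ 0.1338 kg m⁻³.
N² = (g/ρ₀)·Δρ/Δz = g·(Δρ/ρ₀)/Δz = 9.8 × 1.305 × 10⁻⁴ / 15 = 8.5260 × 10⁻⁵ s⁻².
N = √(8.5260 × 10⁻⁵) = 9.2336 × 10⁻³ rad s⁻¹ ≈ 9.23 × 10⁻³ rad s⁻¹.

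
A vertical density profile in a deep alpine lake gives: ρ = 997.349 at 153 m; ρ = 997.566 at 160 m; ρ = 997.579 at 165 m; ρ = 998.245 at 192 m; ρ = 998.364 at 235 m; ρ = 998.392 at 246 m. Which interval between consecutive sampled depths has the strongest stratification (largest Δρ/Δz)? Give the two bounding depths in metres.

153–160 m

Compute the density gradient over each adjacent pair:
  153–160 m: Δρ/Δz = 0.217/7 = 0.031 kg m⁻⁴
  160–165 m: Δρ/Δz = 0.013/5 = 2.6 × 10⁻³ kg m⁻⁴
  165–192 m: Δρ/Δz = 0.666/27 = 0.025 kg m⁻⁴
  192–235 m: Δρ/Δz = 0.119/43 = 2.8 × 10⁻³ kg m⁻⁴
  235–246 m: Δρ/Δz = 0.028/11 = 2.5 × 10⁻³ kg m⁻⁴
The largest gradient is in the 153–160 m interval — the pycnocline.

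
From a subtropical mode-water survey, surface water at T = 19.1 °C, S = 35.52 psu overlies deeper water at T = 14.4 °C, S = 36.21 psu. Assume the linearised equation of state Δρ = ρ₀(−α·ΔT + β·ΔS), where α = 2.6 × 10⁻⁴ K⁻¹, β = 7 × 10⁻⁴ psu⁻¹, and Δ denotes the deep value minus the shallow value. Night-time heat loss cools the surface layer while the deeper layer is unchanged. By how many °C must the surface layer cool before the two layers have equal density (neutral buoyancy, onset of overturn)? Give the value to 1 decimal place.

Neutral buoyancy requires Δρ = 0, i.e. −α(T_deep − T_surf′) + β(S_deep − S_surf) = 0.
T_surf′ = T_deep − (β/α)·ΔS = 14.4 − (7 × 10⁻⁴/2.6 × 10⁻⁴)·(+0.69) = 12.542 °C.
Cooling required: 19.1 − (12.542) = 6.558 °C.

6.6 °C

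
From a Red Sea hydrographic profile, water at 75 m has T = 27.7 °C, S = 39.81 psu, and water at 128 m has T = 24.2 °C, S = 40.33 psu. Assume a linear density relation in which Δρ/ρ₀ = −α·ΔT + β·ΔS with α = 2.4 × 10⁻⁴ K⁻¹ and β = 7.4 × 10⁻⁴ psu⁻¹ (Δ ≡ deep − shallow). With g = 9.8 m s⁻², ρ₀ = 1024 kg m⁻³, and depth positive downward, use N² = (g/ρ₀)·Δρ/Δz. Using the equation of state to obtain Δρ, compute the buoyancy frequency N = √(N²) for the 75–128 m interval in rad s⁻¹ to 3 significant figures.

ΔT = -3.5 K, ΔS = +0.52 psu (deep − shallow).
Δρ/ρ₀ = −αΔT + βΔS = 8.40 × 10⁻⁴ + 3.848 × 10⁻⁴ = 1.2248 × 10⁻³, so Δρ ≈ 1.254 kg m⁻³.
N² = (g/ρ₀)·Δρ/Δz = g·(Δρ/ρ₀)/Δz = 9.8 × 1.2248 × 10⁻³ / 53 = 2.2647 × 10⁻⁴ s⁻².
N = √(2.2647 × 10⁻⁴) = 0.015049 rad s⁻¹ ≈ 0.0150 rad s⁻¹.

0.0150 rad s⁻¹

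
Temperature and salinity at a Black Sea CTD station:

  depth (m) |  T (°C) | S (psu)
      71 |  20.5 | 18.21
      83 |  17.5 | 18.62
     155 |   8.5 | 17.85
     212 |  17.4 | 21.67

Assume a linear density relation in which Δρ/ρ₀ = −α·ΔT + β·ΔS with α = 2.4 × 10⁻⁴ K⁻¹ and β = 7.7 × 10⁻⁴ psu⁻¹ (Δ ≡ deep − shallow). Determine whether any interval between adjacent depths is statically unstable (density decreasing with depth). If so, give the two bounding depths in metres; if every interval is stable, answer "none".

Evaluate Δρ/ρ₀ = −αΔT + βΔS across each adjacent pair:
  71–83 m: −αΔT+βΔS = −(2.4 × 10⁻⁴)(-3.0)+(7.7 × 10⁻⁴)(+0.41) = 1.0 × 10⁻³ → stable
  83–155 m: −αΔT+βΔS = −(2.4 × 10⁻⁴)(-9.0)+(7.7 × 10⁻⁴)(-0.77) = 1.6 × 10⁻³ → stable
  155–212 m: −αΔT+βΔS = −(2.4 × 10⁻⁴)(+8.9)+(7.7 × 10⁻⁴)(+3.82) = 8.1 × 10⁻⁴ → stable
Every interval has Δρ > 0: the column is stably stratified throughout.

none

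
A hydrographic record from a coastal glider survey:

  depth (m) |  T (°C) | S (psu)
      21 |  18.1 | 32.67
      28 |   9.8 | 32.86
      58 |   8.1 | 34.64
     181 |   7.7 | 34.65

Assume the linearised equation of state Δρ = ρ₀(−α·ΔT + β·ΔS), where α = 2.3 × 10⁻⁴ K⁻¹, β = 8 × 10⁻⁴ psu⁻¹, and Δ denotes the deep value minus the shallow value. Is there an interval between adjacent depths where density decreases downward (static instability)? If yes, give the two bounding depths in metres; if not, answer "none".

none

Evaluate Δρ/ρ₀ = −αΔT + βΔS across each adjacent pair:
  21–28 m: −αΔT+βΔS = −(2.3 × 10⁻⁴)(-8.3)+(8 × 10⁻⁴)(+0.19) = 2.1 × 10⁻³ → stable
  28–58 m: −αΔT+βΔS = −(2.3 × 10⁻⁴)(-1.7)+(8 × 10⁻⁴)(+1.78) = 1.8 × 10⁻³ → stable
  58–181 m: −αΔT+βΔS = −(2.3 × 10⁻⁴)(-0.4)+(8 × 10⁻⁴)(+0.01) = 1.0 × 10⁻⁴ → stable
Every interval has Δρ > 0: the column is stably stratified throughout.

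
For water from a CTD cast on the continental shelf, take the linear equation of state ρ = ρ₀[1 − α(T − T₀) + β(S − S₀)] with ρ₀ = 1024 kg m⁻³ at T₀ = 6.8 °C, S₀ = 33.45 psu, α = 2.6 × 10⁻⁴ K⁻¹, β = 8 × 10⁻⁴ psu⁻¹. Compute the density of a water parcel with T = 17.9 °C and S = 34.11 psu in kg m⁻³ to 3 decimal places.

T − T₀ = +11.1 K, S − S₀ = +0.66 psu.
Bracket = 1 − α·(+11.1) + β·(+0.66) = 1 + (-2.358 × 10⁻³) = 0.9976420.
ρ = 1024 × 0.9976420 = 1021.585 kg m⁻³.

1021.585 kg m⁻³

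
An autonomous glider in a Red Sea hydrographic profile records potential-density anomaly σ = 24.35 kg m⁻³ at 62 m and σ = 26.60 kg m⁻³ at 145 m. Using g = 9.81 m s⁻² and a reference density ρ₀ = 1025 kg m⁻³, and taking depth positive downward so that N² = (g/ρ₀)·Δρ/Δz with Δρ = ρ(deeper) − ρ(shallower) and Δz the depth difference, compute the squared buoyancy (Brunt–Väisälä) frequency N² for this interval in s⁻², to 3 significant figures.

2.59 × 10⁻⁴ s⁻²

Δρ = 1026.60 − 1024.35 = 2.25 kg m⁻³ over Δz = 145 − 62 = 83 m.
N² = (9.81/1025) × (2.25/83) = 2.5945 × 10⁻⁴ s⁻² ≈ 2.59 × 10⁻⁴ s⁻².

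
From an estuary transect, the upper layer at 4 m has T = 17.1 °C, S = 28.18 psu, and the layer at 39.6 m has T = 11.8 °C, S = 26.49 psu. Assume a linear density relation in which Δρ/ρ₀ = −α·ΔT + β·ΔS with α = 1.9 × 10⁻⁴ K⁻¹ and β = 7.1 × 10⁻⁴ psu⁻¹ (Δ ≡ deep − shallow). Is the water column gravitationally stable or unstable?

unstable

ΔT = 11.8 − 17.1 = -5.3 K and ΔS = 26.49 − 28.18 = -1.69 psu (deep − shallow).
−αΔT = 1.007 × 10⁻³; βΔS = -1.1999 × 10⁻³; sum Δρ/ρ₀ = -1.929 × 10⁻⁴.
Δρ/ρ₀ < 0, so Δρ < 0: deeper water is lighter → statically unstable; the column would overturn.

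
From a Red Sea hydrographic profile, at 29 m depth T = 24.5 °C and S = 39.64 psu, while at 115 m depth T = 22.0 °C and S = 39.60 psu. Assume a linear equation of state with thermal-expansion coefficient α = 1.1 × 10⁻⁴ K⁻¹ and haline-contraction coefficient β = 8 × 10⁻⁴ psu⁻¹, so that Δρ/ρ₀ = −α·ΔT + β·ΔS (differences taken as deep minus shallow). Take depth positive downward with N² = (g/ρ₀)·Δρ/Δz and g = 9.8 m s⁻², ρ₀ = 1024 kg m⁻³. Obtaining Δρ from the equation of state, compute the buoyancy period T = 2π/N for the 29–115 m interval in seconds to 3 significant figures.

1.19 × 10³ s

ΔT = -2.5 K, ΔS = -0.04 psu (deep − shallow).
Δρ/ρ₀ = −αΔT + βΔS = 2.75 × 10⁻⁴ − 3.20 × 10⁻⁵ = 2.43 × 10⁻⁴, so Δρ ≈ 0.2488 kg m⁻³.
N² = (g/ρ₀)·Δρ/Δz = g·(Δρ/ρ₀)/Δz = 9.8 × 2.43 × 10⁻⁴ / 86 = 2.7691 × 10⁻⁵ s⁻².
N = √(2.7691 × 10⁻⁵) = 5.2622 × 10⁻³ rad s⁻¹ → T = 2π/N = 1.1940 × 10³ s ≈ 1.19 × 10³ s.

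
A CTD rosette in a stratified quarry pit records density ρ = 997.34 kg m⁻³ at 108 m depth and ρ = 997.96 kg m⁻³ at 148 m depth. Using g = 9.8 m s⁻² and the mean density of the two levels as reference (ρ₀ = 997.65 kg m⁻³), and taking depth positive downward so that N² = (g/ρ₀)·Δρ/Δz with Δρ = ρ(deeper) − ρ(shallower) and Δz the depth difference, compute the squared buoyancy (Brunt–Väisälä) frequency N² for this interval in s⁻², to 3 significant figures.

1.52 × 10⁻⁴ s⁻²

Δρ = 997.96 − 997.34 = 0.62 kg m⁻³ over Δz = 148 − 108 = 40 m.
N² = (9.8/997.65) × (0.62/40) = 1.5226 × 10⁻⁴ s⁻² ≈ 1.52 × 10⁻⁴ s⁻².
N² > 0, so the interval is statically stable.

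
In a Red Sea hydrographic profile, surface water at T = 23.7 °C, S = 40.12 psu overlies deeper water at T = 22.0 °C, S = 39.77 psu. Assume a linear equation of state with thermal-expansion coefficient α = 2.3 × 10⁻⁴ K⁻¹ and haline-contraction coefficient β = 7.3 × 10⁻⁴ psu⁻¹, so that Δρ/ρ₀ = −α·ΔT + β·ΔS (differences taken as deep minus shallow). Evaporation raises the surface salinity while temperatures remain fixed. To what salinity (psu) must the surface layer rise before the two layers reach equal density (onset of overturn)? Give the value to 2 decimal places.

Neutral buoyancy requires −α(T_deep − T_surf) + β(S_deep − S_surf′) = 0.
S_surf′ = S_deep − (α/β)·ΔT = 39.77 − (2.3 × 10⁻⁴/7.3 × 10⁻⁴)·(-1.7) = 40.3056 psu.
Increase required: 40.3056 − 40.12 = 0.1856 psu.

40.31 psu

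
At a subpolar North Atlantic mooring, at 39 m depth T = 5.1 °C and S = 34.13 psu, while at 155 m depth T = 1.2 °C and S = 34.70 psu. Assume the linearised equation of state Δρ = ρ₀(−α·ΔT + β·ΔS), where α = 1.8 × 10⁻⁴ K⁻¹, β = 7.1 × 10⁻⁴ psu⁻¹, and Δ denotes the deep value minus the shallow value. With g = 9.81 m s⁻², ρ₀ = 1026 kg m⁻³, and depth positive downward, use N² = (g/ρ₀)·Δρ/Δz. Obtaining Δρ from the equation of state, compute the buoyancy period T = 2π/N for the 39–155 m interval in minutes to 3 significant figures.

ΔT = -3.9 K, ΔS = +0.57 psu (deep − shallow).
Δρ/ρ₀ = −αΔT + βΔS = 7.02 × 10⁻⁴ + 4.047 × 10⁻⁴ = 1.1067 × 10⁻³, so Δρ ≈ 1.135 kg m⁻³.
N² = (g/ρ₀)·Δρ/Δz = g·(Δρ/ρ₀)/Δz = 9.81 × 1.1067 × 10⁻³ / 116 = 9.3592 × 10⁻⁵ s⁻².
N = √(9.3592 × 10⁻⁵) = 9.6743 × 10⁻³ rad s⁻¹ → T = 2π/N = 649.47 s = 10.825 min ≈ 10.8 min.

10.8 min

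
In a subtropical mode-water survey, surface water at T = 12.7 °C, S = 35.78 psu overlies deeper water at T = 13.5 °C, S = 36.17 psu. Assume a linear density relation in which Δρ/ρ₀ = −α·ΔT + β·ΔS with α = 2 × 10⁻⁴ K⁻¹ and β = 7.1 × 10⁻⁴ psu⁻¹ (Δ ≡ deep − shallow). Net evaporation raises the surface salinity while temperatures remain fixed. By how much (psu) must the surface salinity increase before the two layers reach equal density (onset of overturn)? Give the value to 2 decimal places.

0.16 psu

Neutral buoyancy requires −α(T_deep − T_surf) + β(S_deep − S_surf′) = 0.
S_surf′ = S_deep − (α/β)·ΔT = 36.17 − (2 × 10⁻⁴/7.1 × 10⁻⁴)·(+0.8) = 35.9446 psu.
Increase required: 35.9446 − 35.78 = 0.1646 psu.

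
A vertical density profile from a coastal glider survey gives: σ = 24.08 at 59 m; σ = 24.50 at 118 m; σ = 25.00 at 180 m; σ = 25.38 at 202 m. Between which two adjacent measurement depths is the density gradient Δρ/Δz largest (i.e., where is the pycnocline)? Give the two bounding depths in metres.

Compute the density gradient over each adjacent pair:
  59–118 m: Δρ/Δz = 0.42/59 = 7.1 × 10⁻³ kg m⁻⁴
  118–180 m: Δρ/Δz = 0.50/62 = 8.1 × 10⁻³ kg m⁻⁴
  180–202 m: Δρ/Δz = 0.38/22 = 0.017 kg m⁻⁴
The largest gradient is in the 180–202 m interval — the pycnocline.

180–202 m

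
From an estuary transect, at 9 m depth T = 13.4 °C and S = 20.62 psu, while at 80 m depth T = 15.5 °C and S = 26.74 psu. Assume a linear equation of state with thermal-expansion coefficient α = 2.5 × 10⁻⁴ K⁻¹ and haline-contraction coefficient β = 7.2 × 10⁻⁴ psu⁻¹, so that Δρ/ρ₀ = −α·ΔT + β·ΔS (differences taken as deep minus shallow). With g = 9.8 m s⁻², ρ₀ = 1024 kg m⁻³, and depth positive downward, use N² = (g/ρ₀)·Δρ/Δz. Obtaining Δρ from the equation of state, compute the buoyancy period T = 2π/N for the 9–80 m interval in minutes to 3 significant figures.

ΔT = +2.1 K, ΔS = +6.12 psu (deep − shallow).
Δρ/ρ₀ = −αΔT + βΔS = -5.25 × 10⁻⁴ + 4.4064 × 10⁻³ = 3.8814 × 10⁻³, so Δρ ≈ 3.975 kg m⁻³.
N² = (g/ρ₀)·Δρ/Δz = g·(Δρ/ρ₀)/Δz = 9.8 × 3.8814 × 10⁻³ / 71 = 5.3574 × 10⁻⁴ s⁻².
N = √(5.3574 × 10⁻⁴) = 0.023146 rad s⁻¹ → T = 2π/N = 271.46 s = 4.5243 min ≈ 4.52 min.

4.52 min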